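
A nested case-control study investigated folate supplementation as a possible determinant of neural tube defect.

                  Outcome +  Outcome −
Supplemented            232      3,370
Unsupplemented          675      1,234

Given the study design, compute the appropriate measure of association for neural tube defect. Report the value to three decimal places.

Cells: a = 232, b = 3370, c = 675, d = 1234.
This is a nested case-control study: participants were sampled on outcome status, so risks in the source population cannot be estimated directly — relative risk is not valid here. The odds ratio is the appropriate measure.
OR = (a·d)/(b·c) = (232 × 1234) / (3370 × 675) = 286288 / 2274750 = 0.12585

0.126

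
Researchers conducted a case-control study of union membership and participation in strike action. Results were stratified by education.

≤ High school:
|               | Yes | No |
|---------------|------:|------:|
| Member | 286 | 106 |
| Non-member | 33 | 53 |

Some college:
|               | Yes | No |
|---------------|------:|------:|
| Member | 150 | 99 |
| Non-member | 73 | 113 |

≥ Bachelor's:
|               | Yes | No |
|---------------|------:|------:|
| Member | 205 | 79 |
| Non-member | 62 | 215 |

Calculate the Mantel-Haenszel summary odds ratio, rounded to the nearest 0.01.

4.57

OR_MH = Σ(aᵢdᵢ/nᵢ) / Σ(bᵢcᵢ/nᵢ), where nᵢ is the stratum total.
Stratum 1 (≤ High school): n = 478; a·d/n = 286·53/478 = 31.7113; b·c/n = 106·33/478 = 7.3180
Stratum 2 (Some college): n = 435; a·d/n = 150·113/435 = 38.9655; b·c/n = 99·73/435 = 16.6138
Stratum 3 (≥ Bachelor's): n = 561; a·d/n = 205·215/561 = 78.5651; b·c/n = 79·62/561 = 8.7308
OR_MH = (31.7113 + 38.9655 + 78.5651) / (7.3180 + 16.6138 + 8.7308) = 149.2419 / 32.6626 = 4.56919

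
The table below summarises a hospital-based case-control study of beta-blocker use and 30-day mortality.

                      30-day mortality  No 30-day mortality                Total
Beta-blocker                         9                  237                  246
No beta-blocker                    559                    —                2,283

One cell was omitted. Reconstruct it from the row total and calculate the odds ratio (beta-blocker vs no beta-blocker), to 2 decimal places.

0.12

The missing cell is in the unexposed row: 2283 − 559 = 1724.
So a = 9, b = 237, c = 559, d = 1724.
OR = (a·d)/(b·c) = (9 × 1724) / (237 × 559) = 15516 / 132483 = 0.11712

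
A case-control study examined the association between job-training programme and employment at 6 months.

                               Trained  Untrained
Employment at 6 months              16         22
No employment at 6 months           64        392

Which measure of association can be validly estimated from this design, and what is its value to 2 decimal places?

Reading the table with exposure as columns: a = 16 (Trained, case), b = 64 (Trained, non-case), c = 22 (Untrained, case), d = 392.
This is a case-control study: participants were sampled on outcome status, so risks in the source population cannot be estimated directly — relative risk is not valid here. The odds ratio is the appropriate measure.
OR = (a·d)/(b·c) = (16 × 392) / (64 × 22) = 6272 / 1408 = 4.45455

4.45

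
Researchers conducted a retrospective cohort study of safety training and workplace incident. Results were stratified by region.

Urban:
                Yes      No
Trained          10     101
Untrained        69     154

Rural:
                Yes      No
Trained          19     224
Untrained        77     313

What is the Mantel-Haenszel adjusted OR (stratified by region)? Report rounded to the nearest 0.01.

OR_MH = Σ(aᵢdᵢ/nᵢ) / Σ(bᵢcᵢ/nᵢ), where nᵢ is the stratum total.
Stratum 1 (Urban): n = 334; a·d/n = 10·154/334 = 4.6108; b·c/n = 101·69/334 = 20.8653
Stratum 2 (Rural): n = 633; a·d/n = 19·313/633 = 9.3949; b·c/n = 224·77/633 = 27.2480
OR_MH = (4.6108 + 9.3949) / (20.8653 + 27.2480) = 14.0057 / 48.1133 = 0.29110

0.29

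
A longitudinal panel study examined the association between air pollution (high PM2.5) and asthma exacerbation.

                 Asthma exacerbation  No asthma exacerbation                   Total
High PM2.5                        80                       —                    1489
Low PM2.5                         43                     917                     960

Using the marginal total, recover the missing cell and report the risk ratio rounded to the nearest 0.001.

1.199

The missing cell is in the exposed row: 1489 − 80 = 1409.
So a = 80, b = 1409, c = 43, d = 917.
RR = [a/(a+b)] / [c/(c+d)] = (80/1489) / (43/960) = 0.05373/0.04479 = 1.19949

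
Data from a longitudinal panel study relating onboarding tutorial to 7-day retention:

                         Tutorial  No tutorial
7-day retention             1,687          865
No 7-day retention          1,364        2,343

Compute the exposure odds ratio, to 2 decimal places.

Reading the table with exposure as columns: a = 1687 (Tutorial, case), b = 1364 (Tutorial, non-case), c = 865 (No tutorial, case), d = 2343.
OR = (a·d)/(b·c) = (1687 × 2343) / (1364 × 865) = 3952641 / 1179860 = 3.35009
The odds of 7-day retention are about 3.35 times as high in the tutorial group.

3.35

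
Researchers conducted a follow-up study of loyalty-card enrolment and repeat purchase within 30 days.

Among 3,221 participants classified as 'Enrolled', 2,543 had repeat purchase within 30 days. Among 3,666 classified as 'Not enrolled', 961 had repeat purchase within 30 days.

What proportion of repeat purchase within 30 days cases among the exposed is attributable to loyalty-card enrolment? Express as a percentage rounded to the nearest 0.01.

From the description: a = 2543, b = 678, c = 961, d = 2705.
Risk in exposed = 2543/3221 = 0.78951; risk in unexposed = 961/3666 = 0.26214.
RR = 0.78951/0.26214 = 3.01179
AR% = (RR − 1)/RR × 100 = (3.01179 − 1)/3.01179 × 100 = 66.7972%

66.80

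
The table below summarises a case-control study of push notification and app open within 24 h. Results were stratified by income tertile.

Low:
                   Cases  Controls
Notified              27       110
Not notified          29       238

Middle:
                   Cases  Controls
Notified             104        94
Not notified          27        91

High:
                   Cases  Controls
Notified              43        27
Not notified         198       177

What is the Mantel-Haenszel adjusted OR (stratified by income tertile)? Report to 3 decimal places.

OR_MH = Σ(aᵢdᵢ/nᵢ) / Σ(bᵢcᵢ/nᵢ), where nᵢ is the stratum total.
Stratum 1 (Low): n = 404; a·d/n = 27·238/404 = 15.9059; b·c/n = 110·29/404 = 7.8960
Stratum 2 (Middle): n = 316; a·d/n = 104·91/316 = 29.9494; b·c/n = 94·27/316 = 8.0316
Stratum 3 (High): n = 445; a·d/n = 43·177/445 = 17.1034; b·c/n = 27·198/445 = 12.0135
OR_MH = (15.9059 + 29.9494 + 17.1034) / (7.8960 + 8.0316 + 12.0135) = 62.9587 / 27.9412 = 2.25326

2.253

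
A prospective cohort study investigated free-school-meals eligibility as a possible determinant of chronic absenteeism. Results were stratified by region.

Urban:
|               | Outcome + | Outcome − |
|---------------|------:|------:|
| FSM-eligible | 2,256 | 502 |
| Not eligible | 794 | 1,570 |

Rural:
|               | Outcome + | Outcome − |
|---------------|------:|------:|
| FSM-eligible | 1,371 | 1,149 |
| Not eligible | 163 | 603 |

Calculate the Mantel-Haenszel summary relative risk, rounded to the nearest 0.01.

RR_MH = Σ(aᵢ·n₀ᵢ/nᵢ) / Σ(cᵢ·n₁ᵢ/nᵢ), with n₁ᵢ = aᵢ+bᵢ (exposed), n₀ᵢ = cᵢ+dᵢ (unexposed), nᵢ = n₁ᵢ+n₀ᵢ.
Stratum 1 (Urban): n₁ = 2758, n₀ = 2364, n = 5122; a·n₀/n = 2256·2364/5122 = 1041.2308; c·n₁/n = 794·2758/5122 = 427.5385
Stratum 2 (Rural): n₁ = 2520, n₀ = 766, n = 3286; a·n₀/n = 1371·766/3286 = 319.5940; c·n₁/n = 163·2520/3286 = 125.0030
RR_MH = (1041.2308 + 319.5940) / (427.5385 + 125.0030) = 1360.8248 / 552.5415 = 2.46285

2.46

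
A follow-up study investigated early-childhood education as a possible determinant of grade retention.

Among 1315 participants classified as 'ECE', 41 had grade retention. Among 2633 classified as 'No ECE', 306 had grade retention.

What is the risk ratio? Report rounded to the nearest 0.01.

0.27

From the description: a = 41, b = 1274, c = 306, d = 2327.
Risk in exposed = 41/1315 = 0.03118; risk in unexposed = 306/2633 = 0.11622.
RR = 0.03118 / 0.11622 = 0.26828
The risk is 73% lower among the exposed than among the unexposed.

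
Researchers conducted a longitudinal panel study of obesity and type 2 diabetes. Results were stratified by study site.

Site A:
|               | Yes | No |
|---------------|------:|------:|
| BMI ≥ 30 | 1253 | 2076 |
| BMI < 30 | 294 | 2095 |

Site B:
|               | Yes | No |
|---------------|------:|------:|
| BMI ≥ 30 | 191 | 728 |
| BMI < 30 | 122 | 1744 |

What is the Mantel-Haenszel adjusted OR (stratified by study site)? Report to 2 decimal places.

OR_MH = Σ(aᵢdᵢ/nᵢ) / Σ(bᵢcᵢ/nᵢ), where nᵢ is the stratum total.
Stratum 1 (Site A): n = 5718; a·d/n = 1253·2095/5718 = 459.0827; b·c/n = 2076·294/5718 = 106.7408
Stratum 2 (Site B): n = 2785; a·d/n = 191·1744/2785 = 119.6065; b·c/n = 728·122/2785 = 31.8908
OR_MH = (459.0827 + 119.6065) / (106.7408 + 31.8908) = 578.6892 / 138.6317 = 4.17429

4.17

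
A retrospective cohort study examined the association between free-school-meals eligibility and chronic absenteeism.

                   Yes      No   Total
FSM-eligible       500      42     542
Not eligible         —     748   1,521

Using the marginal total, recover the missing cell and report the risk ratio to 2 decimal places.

1.82

The missing cell is in the unexposed row: 1521 − 748 = 773.
So a = 500, b = 42, c = 773, d = 748.
RR = [a/(a+b)] / [c/(c+d)] = (500/542) / (773/1521) = 0.92251/0.50822 = 1.81518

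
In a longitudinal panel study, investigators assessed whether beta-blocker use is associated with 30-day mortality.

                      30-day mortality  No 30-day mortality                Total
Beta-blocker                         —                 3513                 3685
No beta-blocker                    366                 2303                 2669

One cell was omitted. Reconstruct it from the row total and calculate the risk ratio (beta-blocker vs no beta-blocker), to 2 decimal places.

The missing cell is in the exposed row: 3685 − 3513 = 172.
So a = 172, b = 3513, c = 366, d = 2303.
RR = [a/(a+b)] / [c/(c+d)] = (172/3685) / (366/2669) = 0.04668/0.13713 = 0.34038

0.34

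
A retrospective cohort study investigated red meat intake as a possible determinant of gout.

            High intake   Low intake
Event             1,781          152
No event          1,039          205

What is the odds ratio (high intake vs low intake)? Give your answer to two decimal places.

2.31

Reading the table with exposure as columns: a = 1781 (High intake, case), b = 1039 (High intake, non-case), c = 152 (Low intake, case), d = 205.
OR = (a·d)/(b·c) = (1781 × 205) / (1039 × 152) = 365105 / 157928 = 2.31184
The odds of gout are about 2.31 times as high in the high intake group.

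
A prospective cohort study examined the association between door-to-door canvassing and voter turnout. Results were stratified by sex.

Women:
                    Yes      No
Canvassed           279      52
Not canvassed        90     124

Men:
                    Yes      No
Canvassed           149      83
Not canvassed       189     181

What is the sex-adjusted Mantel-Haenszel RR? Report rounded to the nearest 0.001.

1.578

RR_MH = Σ(aᵢ·n₀ᵢ/nᵢ) / Σ(cᵢ·n₁ᵢ/nᵢ), with n₁ᵢ = aᵢ+bᵢ (exposed), n₀ᵢ = cᵢ+dᵢ (unexposed), nᵢ = n₁ᵢ+n₀ᵢ.
Stratum 1 (Women): n₁ = 331, n₀ = 214, n = 545; a·n₀/n = 279·214/545 = 109.5523; c·n₁/n = 90·331/545 = 54.6606
Stratum 2 (Men): n₁ = 232, n₀ = 370, n = 602; a·n₀/n = 149·370/602 = 91.5781; c·n₁/n = 189·232/602 = 72.8372
RR_MH = (109.5523 + 91.5781) / (54.6606 + 72.8372) = 201.1304 / 127.4978 = 1.57752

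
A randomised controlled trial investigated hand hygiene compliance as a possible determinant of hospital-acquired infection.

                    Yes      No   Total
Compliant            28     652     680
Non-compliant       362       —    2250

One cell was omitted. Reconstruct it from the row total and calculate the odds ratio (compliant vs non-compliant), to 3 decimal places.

0.224

The missing cell is in the unexposed row: 2250 − 362 = 1888.
So a = 28, b = 652, c = 362, d = 1888.
OR = (a·d)/(b·c) = (28 × 1888) / (652 × 362) = 52864 / 236024 = 0.22398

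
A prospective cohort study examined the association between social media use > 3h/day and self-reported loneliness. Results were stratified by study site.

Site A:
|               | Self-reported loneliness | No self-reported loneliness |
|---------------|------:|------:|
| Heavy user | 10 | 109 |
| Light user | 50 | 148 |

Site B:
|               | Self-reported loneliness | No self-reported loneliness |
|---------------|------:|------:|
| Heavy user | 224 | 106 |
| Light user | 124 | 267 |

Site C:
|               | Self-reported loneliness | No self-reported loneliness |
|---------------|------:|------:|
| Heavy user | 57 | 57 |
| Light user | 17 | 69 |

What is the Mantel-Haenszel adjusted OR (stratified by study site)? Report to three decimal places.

2.664

OR_MH = Σ(aᵢdᵢ/nᵢ) / Σ(bᵢcᵢ/nᵢ), where nᵢ is the stratum total.
Stratum 1 (Site A): n = 317; a·d/n = 10·148/317 = 4.6688; b·c/n = 109·50/317 = 17.1924
Stratum 2 (Site B): n = 721; a·d/n = 224·267/721 = 82.9515; b·c/n = 106·124/721 = 18.2302
Stratum 3 (Site C): n = 200; a·d/n = 57·69/200 = 19.6650; b·c/n = 57·17/200 = 4.8450
OR_MH = (4.6688 + 82.9515 + 19.6650) / (17.1924 + 18.2302 + 4.8450) = 107.2852 / 40.2677 = 2.66430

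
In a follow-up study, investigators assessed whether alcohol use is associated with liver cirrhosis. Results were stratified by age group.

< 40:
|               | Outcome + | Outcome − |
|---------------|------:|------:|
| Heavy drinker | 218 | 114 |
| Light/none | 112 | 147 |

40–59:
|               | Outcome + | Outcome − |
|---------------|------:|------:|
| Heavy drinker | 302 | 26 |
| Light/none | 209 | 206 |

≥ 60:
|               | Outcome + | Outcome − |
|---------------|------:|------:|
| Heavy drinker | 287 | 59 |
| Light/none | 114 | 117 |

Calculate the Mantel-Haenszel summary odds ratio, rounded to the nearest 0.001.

4.834

OR_MH = Σ(aᵢdᵢ/nᵢ) / Σ(bᵢcᵢ/nᵢ), where nᵢ is the stratum total.
Stratum 1 (< 40): n = 591; a·d/n = 218·147/591 = 54.2234; b·c/n = 114·112/591 = 21.6041
Stratum 2 (40–59): n = 743; a·d/n = 302·206/743 = 83.7308; b·c/n = 26·209/743 = 7.3136
Stratum 3 (≥ 60): n = 577; a·d/n = 287·117/577 = 58.1958; b·c/n = 59·114/577 = 11.6568
OR_MH = (54.2234 + 83.7308 + 58.1958) / (21.6041 + 7.3136 + 11.6568) = 196.1500 / 40.5745 = 4.83432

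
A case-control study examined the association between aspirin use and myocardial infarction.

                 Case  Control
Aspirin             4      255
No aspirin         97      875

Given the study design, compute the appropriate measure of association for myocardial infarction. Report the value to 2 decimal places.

0.14

Cells: a = 4, b = 255, c = 97, d = 875.
This is a case-control study: participants were sampled on outcome status, so risks in the source population cannot be estimated directly — relative risk is not valid here. The odds ratio is the appropriate measure.
OR = (a·d)/(b·c) = (4 × 875) / (255 × 97) = 3500 / 24735 = 0.14150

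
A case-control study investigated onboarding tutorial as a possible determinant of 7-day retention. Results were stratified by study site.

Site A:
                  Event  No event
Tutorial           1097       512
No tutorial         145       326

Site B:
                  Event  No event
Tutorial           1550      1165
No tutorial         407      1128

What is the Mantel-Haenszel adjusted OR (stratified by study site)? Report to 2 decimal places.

3.96

OR_MH = Σ(aᵢdᵢ/nᵢ) / Σ(bᵢcᵢ/nᵢ), where nᵢ is the stratum total.
Stratum 1 (Site A): n = 2080; a·d/n = 1097·326/2080 = 171.9337; b·c/n = 512·145/2080 = 35.6923
Stratum 2 (Site B): n = 4250; a·d/n = 1550·1128/4250 = 411.3882; b·c/n = 1165·407/4250 = 111.5659
OR_MH = (171.9337 + 411.3882) / (35.6923 + 111.5659) = 583.3219 / 147.2582 = 3.96122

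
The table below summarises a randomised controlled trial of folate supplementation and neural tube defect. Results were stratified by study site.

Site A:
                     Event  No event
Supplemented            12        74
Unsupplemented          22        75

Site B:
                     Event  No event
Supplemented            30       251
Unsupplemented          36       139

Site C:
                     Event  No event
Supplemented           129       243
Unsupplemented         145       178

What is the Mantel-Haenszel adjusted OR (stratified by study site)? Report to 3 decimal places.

0.593

OR_MH = Σ(aᵢdᵢ/nᵢ) / Σ(bᵢcᵢ/nᵢ), where nᵢ is the stratum total.
Stratum 1 (Site A): n = 183; a·d/n = 12·75/183 = 4.9180; b·c/n = 74·22/183 = 8.8962
Stratum 2 (Site B): n = 456; a·d/n = 30·139/456 = 9.1447; b·c/n = 251·36/456 = 19.8158
Stratum 3 (Site C): n = 695; a·d/n = 129·178/695 = 33.0388; b·c/n = 243·145/695 = 50.6978
OR_MH = (4.9180 + 9.1447 + 33.0388) / (8.8962 + 19.8158 + 50.6978) = 47.1016 / 79.4098 = 0.59315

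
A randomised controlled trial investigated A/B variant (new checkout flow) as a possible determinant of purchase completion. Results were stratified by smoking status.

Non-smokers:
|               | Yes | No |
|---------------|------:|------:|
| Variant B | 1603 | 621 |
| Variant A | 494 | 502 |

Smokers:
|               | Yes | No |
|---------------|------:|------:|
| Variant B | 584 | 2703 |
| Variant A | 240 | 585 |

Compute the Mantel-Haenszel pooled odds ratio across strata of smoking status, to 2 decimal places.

1.32

OR_MH = Σ(aᵢdᵢ/nᵢ) / Σ(bᵢcᵢ/nᵢ), where nᵢ is the stratum total.
Stratum 1 (Non-smokers): n = 3220; a·d/n = 1603·502/3220 = 249.9087; b·c/n = 621·494/3220 = 95.2714
Stratum 2 (Smokers): n = 4112; a·d/n = 584·585/4112 = 83.0837; b·c/n = 2703·240/4112 = 157.7626
OR_MH = (249.9087 + 83.0837) / (95.2714 + 157.7626) = 332.9924 / 253.0341 = 1.31600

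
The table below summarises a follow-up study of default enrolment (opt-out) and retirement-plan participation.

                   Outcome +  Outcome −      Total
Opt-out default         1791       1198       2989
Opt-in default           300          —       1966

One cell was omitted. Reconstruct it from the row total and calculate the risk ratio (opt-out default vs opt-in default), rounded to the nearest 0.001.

The missing cell is in the unexposed row: 1966 − 300 = 1666.
So a = 1791, b = 1198, c = 300, d = 1666.
RR = [a/(a+b)] / [c/(c+d)] = (1791/2989) / (300/1966) = 0.59920/0.15259 = 3.92674

3.927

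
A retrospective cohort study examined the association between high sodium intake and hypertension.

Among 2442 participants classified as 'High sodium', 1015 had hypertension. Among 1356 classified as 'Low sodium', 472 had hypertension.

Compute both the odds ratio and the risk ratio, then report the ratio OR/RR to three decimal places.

1.116

From the description: a = 1015, b = 1427, c = 472, d = 884.
OR = (1015·884)/(1427·472) = 897260/673544 = 1.33215
Risk in exposed = 1015/2442 = 0.41564; risk in unexposed = 472/1356 = 0.34808; RR = 1.19409
OR/RR = 1.33215 / 1.19409 = 1.11561
The outcome is not rare, so the OR lies further from 1 than the RR.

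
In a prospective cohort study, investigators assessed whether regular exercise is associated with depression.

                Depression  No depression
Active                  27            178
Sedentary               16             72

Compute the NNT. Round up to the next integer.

20

Risk in treated group = 27/205 = 0.13171; risk in control = 16/88 = 0.18182.
Absolute risk reduction = 0.18182 − 0.13171 = 0.05011
NNT = 1 / ARR = 1 / 0.05011 = 19.956 → round up → 20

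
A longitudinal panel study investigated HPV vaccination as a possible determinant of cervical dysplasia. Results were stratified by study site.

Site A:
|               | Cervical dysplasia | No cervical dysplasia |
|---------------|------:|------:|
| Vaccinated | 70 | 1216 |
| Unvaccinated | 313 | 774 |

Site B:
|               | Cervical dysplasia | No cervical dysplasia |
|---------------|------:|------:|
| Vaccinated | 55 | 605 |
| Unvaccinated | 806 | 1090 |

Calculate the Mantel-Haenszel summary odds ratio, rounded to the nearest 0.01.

0.13

OR_MH = Σ(aᵢdᵢ/nᵢ) / Σ(bᵢcᵢ/nᵢ), where nᵢ is the stratum total.
Stratum 1 (Site A): n = 2373; a·d/n = 70·774/2373 = 22.8319; b·c/n = 1216·313/2373 = 160.3911
Stratum 2 (Site B): n = 2556; a·d/n = 55·1090/2556 = 23.4546; b·c/n = 605·806/2556 = 190.7786
OR_MH = (22.8319 + 23.4546) / (160.3911 + 190.7786) = 46.2865 / 351.1696 = 0.13181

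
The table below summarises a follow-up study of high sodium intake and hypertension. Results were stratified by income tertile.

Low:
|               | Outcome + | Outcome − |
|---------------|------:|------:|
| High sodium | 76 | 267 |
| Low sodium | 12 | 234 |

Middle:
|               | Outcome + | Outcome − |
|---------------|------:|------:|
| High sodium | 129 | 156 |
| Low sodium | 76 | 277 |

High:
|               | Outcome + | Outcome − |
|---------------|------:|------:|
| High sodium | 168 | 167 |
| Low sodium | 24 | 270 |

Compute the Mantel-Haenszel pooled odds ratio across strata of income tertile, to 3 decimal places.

5.209

OR_MH = Σ(aᵢdᵢ/nᵢ) / Σ(bᵢcᵢ/nᵢ), where nᵢ is the stratum total.
Stratum 1 (Low): n = 589; a·d/n = 76·234/589 = 30.1935; b·c/n = 267·12/589 = 5.4397
Stratum 2 (Middle): n = 638; a·d/n = 129·277/638 = 56.0078; b·c/n = 156·76/638 = 18.5831
Stratum 3 (High): n = 629; a·d/n = 168·270/629 = 72.1145; b·c/n = 167·24/629 = 6.3720
OR_MH = (30.1935 + 56.0078 + 72.1145) / (5.4397 + 18.5831 + 6.3720) = 158.3159 / 30.3948 = 5.20865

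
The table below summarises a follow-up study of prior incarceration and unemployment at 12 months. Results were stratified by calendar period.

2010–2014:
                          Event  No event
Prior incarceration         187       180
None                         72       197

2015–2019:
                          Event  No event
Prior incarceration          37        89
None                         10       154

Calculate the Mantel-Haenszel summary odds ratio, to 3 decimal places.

3.308

OR_MH = Σ(aᵢdᵢ/nᵢ) / Σ(bᵢcᵢ/nᵢ), where nᵢ is the stratum total.
Stratum 1 (2010–2014): n = 636; a·d/n = 187·197/636 = 57.9230; b·c/n = 180·72/636 = 20.3774
Stratum 2 (2015–2019): n = 290; a·d/n = 37·154/290 = 19.6483; b·c/n = 89·10/290 = 3.0690
OR_MH = (57.9230 + 19.6483) / (20.3774 + 3.0690) = 77.5712 / 23.4463 = 3.30846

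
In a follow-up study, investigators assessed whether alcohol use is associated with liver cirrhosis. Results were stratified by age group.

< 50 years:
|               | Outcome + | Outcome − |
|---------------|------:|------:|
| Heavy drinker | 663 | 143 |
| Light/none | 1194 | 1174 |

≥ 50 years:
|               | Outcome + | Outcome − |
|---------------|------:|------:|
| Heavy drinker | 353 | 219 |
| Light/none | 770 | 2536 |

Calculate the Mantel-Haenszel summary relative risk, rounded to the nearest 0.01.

1.91

RR_MH = Σ(aᵢ·n₀ᵢ/nᵢ) / Σ(cᵢ·n₁ᵢ/nᵢ), with n₁ᵢ = aᵢ+bᵢ (exposed), n₀ᵢ = cᵢ+dᵢ (unexposed), nᵢ = n₁ᵢ+n₀ᵢ.
Stratum 1 (< 50 years): n₁ = 806, n₀ = 2368, n = 3174; a·n₀/n = 663·2368/3174 = 494.6389; c·n₁/n = 1194·806/3174 = 303.2023
Stratum 2 (≥ 50 years): n₁ = 572, n₀ = 3306, n = 3878; a·n₀/n = 353·3306/3878 = 300.9330; c·n₁/n = 770·572/3878 = 113.5740
RR_MH = (494.6389 + 300.9330) / (303.2023 + 113.5740) = 795.5719 / 416.7763 = 1.90887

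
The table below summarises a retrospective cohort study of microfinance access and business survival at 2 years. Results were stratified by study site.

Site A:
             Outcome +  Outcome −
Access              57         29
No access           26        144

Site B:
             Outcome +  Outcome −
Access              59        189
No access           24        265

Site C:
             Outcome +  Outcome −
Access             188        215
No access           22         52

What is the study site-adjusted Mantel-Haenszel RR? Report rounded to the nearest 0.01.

2.57

RR_MH = Σ(aᵢ·n₀ᵢ/nᵢ) / Σ(cᵢ·n₁ᵢ/nᵢ), with n₁ᵢ = aᵢ+bᵢ (exposed), n₀ᵢ = cᵢ+dᵢ (unexposed), nᵢ = n₁ᵢ+n₀ᵢ.
Stratum 1 (Site A): n₁ = 86, n₀ = 170, n = 256; a·n₀/n = 57·170/256 = 37.8516; c·n₁/n = 26·86/256 = 8.7344
Stratum 2 (Site B): n₁ = 248, n₀ = 289, n = 537; a·n₀/n = 59·289/537 = 31.7523; c·n₁/n = 24·248/537 = 11.0838
Stratum 3 (Site C): n₁ = 403, n₀ = 74, n = 477; a·n₀/n = 188·74/477 = 29.1656; c·n₁/n = 22·403/477 = 18.5870
RR_MH = (37.8516 + 31.7523 + 29.1656) / (8.7344 + 11.0838 + 18.5870) = 98.7695 / 38.4052 = 2.57178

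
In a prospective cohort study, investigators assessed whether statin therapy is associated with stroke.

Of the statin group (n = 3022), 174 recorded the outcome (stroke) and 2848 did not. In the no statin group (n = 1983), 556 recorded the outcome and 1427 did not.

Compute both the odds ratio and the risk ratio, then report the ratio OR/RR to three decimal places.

From the description: a = 174, b = 2848, c = 556, d = 1427.
OR = (174·1427)/(2848·556) = 248298/1583488 = 0.15680
Risk in exposed = 174/3022 = 0.05758; risk in unexposed = 556/1983 = 0.28038; RR = 0.20535
OR/RR = 0.15680 / 0.20535 = 0.76358
The outcome is not rare, so the OR lies further from 1 than the RR.

0.764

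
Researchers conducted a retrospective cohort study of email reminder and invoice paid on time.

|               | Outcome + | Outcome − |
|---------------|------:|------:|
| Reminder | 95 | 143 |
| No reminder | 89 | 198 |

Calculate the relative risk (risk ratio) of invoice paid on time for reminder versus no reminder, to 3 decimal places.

Cells: a = 95, b = 143, c = 89, d = 198.
Risk in exposed = 95/238 = 0.39916; risk in unexposed = 89/287 = 0.31010.
RR = 0.39916 / 0.31010 = 1.28718
The risk among the exposed is 1.29 times that among the unexposed.

1.287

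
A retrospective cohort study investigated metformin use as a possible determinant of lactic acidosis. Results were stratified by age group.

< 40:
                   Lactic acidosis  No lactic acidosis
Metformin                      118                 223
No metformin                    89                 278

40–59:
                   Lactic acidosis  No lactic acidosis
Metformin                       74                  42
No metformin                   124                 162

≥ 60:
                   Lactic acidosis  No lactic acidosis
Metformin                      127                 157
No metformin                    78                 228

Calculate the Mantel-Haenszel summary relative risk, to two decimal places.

RR_MH = Σ(aᵢ·n₀ᵢ/nᵢ) / Σ(cᵢ·n₁ᵢ/nᵢ), with n₁ᵢ = aᵢ+bᵢ (exposed), n₀ᵢ = cᵢ+dᵢ (unexposed), nᵢ = n₁ᵢ+n₀ᵢ.
Stratum 1 (< 40): n₁ = 341, n₀ = 367, n = 708; a·n₀/n = 118·367/708 = 61.1667; c·n₁/n = 89·341/708 = 42.8658
Stratum 2 (40–59): n₁ = 116, n₀ = 286, n = 402; a·n₀/n = 74·286/402 = 52.6468; c·n₁/n = 124·116/402 = 35.7811
Stratum 3 (≥ 60): n₁ = 284, n₀ = 306, n = 590; a·n₀/n = 127·306/590 = 65.8678; c·n₁/n = 78·284/590 = 37.5458
RR_MH = (61.1667 + 52.6468 + 65.8678) / (42.8658 + 35.7811 + 37.5458) = 179.6812 / 116.1927 = 1.54641

1.55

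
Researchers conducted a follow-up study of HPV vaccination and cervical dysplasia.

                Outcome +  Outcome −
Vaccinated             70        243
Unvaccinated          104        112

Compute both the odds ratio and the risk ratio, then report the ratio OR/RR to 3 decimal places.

Cells: a = 70, b = 243, c = 104, d = 112.
OR = (70·112)/(243·104) = 7840/25272 = 0.31022
Risk in exposed = 70/313 = 0.22364; risk in unexposed = 104/216 = 0.48148; RR = 0.46449
OR/RR = 0.31022 / 0.46449 = 0.66789
The outcome is not rare, so the OR lies further from 1 than the RR.

0.668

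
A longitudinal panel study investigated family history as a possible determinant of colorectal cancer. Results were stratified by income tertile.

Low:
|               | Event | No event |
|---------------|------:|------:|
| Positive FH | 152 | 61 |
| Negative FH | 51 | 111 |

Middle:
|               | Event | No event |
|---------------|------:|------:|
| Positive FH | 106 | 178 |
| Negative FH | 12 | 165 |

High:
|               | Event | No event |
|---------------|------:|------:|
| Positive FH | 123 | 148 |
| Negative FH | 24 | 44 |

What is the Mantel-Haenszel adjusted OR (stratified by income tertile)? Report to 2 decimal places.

4.23

OR_MH = Σ(aᵢdᵢ/nᵢ) / Σ(bᵢcᵢ/nᵢ), where nᵢ is the stratum total.
Stratum 1 (Low): n = 375; a·d/n = 152·111/375 = 44.9920; b·c/n = 61·51/375 = 8.2960
Stratum 2 (Middle): n = 461; a·d/n = 106·165/461 = 37.9393; b·c/n = 178·12/461 = 4.6334
Stratum 3 (High): n = 339; a·d/n = 123·44/339 = 15.9646; b·c/n = 148·24/339 = 10.4779
OR_MH = (44.9920 + 37.9393 + 15.9646) / (8.2960 + 4.6334 + 10.4779) = 98.8959 / 23.4073 = 4.22500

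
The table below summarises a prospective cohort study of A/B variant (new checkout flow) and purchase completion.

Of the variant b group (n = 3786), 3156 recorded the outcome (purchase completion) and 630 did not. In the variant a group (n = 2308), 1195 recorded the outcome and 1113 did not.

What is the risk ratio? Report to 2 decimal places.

From the description: a = 3156, b = 630, c = 1195, d = 1113.
Risk in exposed = 3156/3786 = 0.83360; risk in unexposed = 1195/2308 = 0.51776.
RR = 0.83360 / 0.51776 = 1.60999
The risk among the exposed is 1.61 times that among the unexposed.

1.61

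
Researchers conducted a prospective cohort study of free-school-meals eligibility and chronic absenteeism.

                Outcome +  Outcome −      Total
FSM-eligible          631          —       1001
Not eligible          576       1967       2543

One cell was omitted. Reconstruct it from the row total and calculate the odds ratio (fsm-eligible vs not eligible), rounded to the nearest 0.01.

The missing cell is in the exposed row: 1001 − 631 = 370.
So a = 631, b = 370, c = 576, d = 1967.
OR = (a·d)/(b·c) = (631 × 1967) / (370 × 576) = 1241177 / 213120 = 5.82384

5.82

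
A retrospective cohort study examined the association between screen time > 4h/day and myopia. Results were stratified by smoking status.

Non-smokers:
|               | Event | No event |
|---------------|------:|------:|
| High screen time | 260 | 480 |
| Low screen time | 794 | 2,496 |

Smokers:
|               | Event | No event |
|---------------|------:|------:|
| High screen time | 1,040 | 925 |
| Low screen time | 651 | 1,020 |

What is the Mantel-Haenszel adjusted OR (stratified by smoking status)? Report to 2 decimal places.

OR_MH = Σ(aᵢdᵢ/nᵢ) / Σ(bᵢcᵢ/nᵢ), where nᵢ is the stratum total.
Stratum 1 (Non-smokers): n = 4030; a·d/n = 260·2496/4030 = 161.0323; b·c/n = 480·794/4030 = 94.5707
Stratum 2 (Smokers): n = 3636; a·d/n = 1040·1020/3636 = 291.7492; b·c/n = 925·651/3636 = 165.6147
OR_MH = (161.0323 + 291.7492) / (94.5707 + 165.6147) = 452.7814 / 260.1854 = 1.74023

1.74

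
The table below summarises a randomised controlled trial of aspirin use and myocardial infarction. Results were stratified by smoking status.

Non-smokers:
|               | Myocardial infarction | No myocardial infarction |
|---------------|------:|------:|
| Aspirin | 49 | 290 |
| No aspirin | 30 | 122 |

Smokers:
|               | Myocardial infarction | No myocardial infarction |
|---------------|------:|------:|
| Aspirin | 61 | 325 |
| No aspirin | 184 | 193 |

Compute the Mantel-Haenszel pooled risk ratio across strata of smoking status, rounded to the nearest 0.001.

RR_MH = Σ(aᵢ·n₀ᵢ/nᵢ) / Σ(cᵢ·n₁ᵢ/nᵢ), with n₁ᵢ = aᵢ+bᵢ (exposed), n₀ᵢ = cᵢ+dᵢ (unexposed), nᵢ = n₁ᵢ+n₀ᵢ.
Stratum 1 (Non-smokers): n₁ = 339, n₀ = 152, n = 491; a·n₀/n = 49·152/491 = 15.1690; c·n₁/n = 30·339/491 = 20.7128
Stratum 2 (Smokers): n₁ = 386, n₀ = 377, n = 763; a·n₀/n = 61·377/763 = 30.1402; c·n₁/n = 184·386/763 = 93.0852
RR_MH = (15.1690 + 30.1402) / (20.7128 + 93.0852) = 45.3093 / 113.7980 = 0.39816

0.398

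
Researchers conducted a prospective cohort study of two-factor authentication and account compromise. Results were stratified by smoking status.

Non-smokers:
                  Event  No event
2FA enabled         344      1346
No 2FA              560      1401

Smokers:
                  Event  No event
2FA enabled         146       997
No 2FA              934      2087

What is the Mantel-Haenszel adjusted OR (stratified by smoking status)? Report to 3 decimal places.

OR_MH = Σ(aᵢdᵢ/nᵢ) / Σ(bᵢcᵢ/nᵢ), where nᵢ is the stratum total.
Stratum 1 (Non-smokers): n = 3651; a·d/n = 344·1401/3651 = 132.0033; b·c/n = 1346·560/3651 = 206.4530
Stratum 2 (Smokers): n = 4164; a·d/n = 146·2087/4164 = 73.1753; b·c/n = 997·934/4164 = 223.6306
OR_MH = (132.0033 + 73.1753) / (206.4530 + 223.6306) = 205.1786 / 430.0837 = 0.47707

0.477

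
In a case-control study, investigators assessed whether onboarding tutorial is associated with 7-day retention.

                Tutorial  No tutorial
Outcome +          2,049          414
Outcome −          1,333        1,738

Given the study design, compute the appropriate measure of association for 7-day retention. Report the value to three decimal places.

6.453

Reading the table with exposure as columns: a = 2049 (Tutorial, case), b = 1333 (Tutorial, non-case), c = 414 (No tutorial, case), d = 1738.
This is a case-control study: participants were sampled on outcome status, so risks in the source population cannot be estimated directly — relative risk is not valid here. The odds ratio is the appropriate measure.
OR = (a·d)/(b·c) = (2049 × 1738) / (1333 × 414) = 3561162 / 551862 = 6.45299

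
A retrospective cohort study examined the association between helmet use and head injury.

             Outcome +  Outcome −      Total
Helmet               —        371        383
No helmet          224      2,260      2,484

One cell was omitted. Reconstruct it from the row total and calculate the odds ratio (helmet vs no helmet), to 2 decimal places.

The missing cell is in the exposed row: 383 − 371 = 12.
So a = 12, b = 371, c = 224, d = 2260.
OR = (a·d)/(b·c) = (12 × 2260) / (371 × 224) = 27120 / 83104 = 0.32634

0.33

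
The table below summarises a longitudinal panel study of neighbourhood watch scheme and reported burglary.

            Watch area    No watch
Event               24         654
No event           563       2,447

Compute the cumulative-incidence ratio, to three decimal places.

Reading the table with exposure as columns: a = 24 (Watch area, case), b = 563 (Watch area, non-case), c = 654 (No watch, case), d = 2447.
Risk in exposed = 24/587 = 0.04089; risk in unexposed = 654/3101 = 0.21090.
RR = 0.04089 / 0.21090 = 0.19386
The risk is 81% lower among the exposed than among the unexposed.

0.194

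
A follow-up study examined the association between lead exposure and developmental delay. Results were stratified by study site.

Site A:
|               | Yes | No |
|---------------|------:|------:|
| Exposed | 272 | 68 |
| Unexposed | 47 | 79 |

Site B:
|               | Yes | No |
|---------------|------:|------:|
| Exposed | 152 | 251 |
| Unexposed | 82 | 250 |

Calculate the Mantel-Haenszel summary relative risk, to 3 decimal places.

RR_MH = Σ(aᵢ·n₀ᵢ/nᵢ) / Σ(cᵢ·n₁ᵢ/nᵢ), with n₁ᵢ = aᵢ+bᵢ (exposed), n₀ᵢ = cᵢ+dᵢ (unexposed), nᵢ = n₁ᵢ+n₀ᵢ.
Stratum 1 (Site A): n₁ = 340, n₀ = 126, n = 466; a·n₀/n = 272·126/466 = 73.5451; c·n₁/n = 47·340/466 = 34.2918
Stratum 2 (Site B): n₁ = 403, n₀ = 332, n = 735; a·n₀/n = 152·332/735 = 68.6585; c·n₁/n = 82·403/735 = 44.9605
RR_MH = (73.5451 + 68.6585) / (34.2918 + 44.9605) = 142.2036 / 79.2524 = 1.79431

1.794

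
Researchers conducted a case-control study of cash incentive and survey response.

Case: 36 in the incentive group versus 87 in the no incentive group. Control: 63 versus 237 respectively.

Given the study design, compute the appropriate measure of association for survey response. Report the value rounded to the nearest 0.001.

1.557

From the description: a = 36, b = 63, c = 87, d = 237.
This is a case-control study: participants were sampled on outcome status, so risks in the source population cannot be estimated directly — relative risk is not valid here. The odds ratio is the appropriate measure.
OR = (a·d)/(b·c) = (36 × 237) / (63 × 87) = 8532 / 5481 = 1.55665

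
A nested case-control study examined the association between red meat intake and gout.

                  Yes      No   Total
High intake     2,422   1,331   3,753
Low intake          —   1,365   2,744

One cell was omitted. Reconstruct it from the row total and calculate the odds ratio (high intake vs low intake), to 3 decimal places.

The missing cell is in the unexposed row: 2744 − 1365 = 1379.
So a = 2422, b = 1331, c = 1379, d = 1365.
OR = (a·d)/(b·c) = (2422 × 1365) / (1331 × 1379) = 3306030 / 1835449 = 1.80121

1.801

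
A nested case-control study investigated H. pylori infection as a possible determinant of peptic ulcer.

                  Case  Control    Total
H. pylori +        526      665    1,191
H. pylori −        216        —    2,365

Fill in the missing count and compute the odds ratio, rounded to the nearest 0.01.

The missing cell is in the unexposed row: 2365 − 216 = 2149.
So a = 526, b = 665, c = 216, d = 2149.
OR = (a·d)/(b·c) = (526 × 2149) / (665 × 216) = 1130374 / 143640 = 7.86949

7.87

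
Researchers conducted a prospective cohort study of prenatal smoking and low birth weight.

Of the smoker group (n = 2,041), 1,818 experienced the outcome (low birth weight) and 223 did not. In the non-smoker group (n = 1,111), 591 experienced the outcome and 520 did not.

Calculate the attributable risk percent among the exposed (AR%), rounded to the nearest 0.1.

From the description: a = 1818, b = 223, c = 591, d = 520.
Risk in exposed = 1818/2041 = 0.89074; risk in unexposed = 591/1111 = 0.53195.
RR = 0.89074/0.53195 = 1.67447
AR% = (RR − 1)/RR × 100 = (1.67447 − 1)/1.67447 × 100 = 40.2796%

40.3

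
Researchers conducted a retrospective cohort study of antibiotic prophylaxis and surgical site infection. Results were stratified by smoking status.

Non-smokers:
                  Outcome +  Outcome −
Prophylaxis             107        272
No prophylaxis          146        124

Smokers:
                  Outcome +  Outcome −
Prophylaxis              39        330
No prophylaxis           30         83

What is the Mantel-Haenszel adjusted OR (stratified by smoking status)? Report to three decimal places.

0.332

OR_MH = Σ(aᵢdᵢ/nᵢ) / Σ(bᵢcᵢ/nᵢ), where nᵢ is the stratum total.
Stratum 1 (Non-smokers): n = 649; a·d/n = 107·124/649 = 20.4438; b·c/n = 272·146/649 = 61.1895
Stratum 2 (Smokers): n = 482; a·d/n = 39·83/482 = 6.7158; b·c/n = 330·30/482 = 20.5394
OR_MH = (20.4438 + 6.7158) / (61.1895 + 20.5394) = 27.1595 / 81.7289 = 0.33231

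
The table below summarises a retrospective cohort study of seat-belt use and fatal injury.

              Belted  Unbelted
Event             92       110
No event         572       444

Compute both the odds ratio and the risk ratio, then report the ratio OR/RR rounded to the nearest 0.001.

0.930

Reading the table with exposure as columns: a = 92 (Belted, case), b = 572 (Belted, non-case), c = 110 (Unbelted, case), d = 444.
OR = (92·444)/(572·110) = 40848/62920 = 0.64921
Risk in exposed = 92/664 = 0.13855; risk in unexposed = 110/554 = 0.19856; RR = 0.69781
OR/RR = 0.64921 / 0.69781 = 0.93035
The outcome is not rare, so the OR lies further from 1 than the RR.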